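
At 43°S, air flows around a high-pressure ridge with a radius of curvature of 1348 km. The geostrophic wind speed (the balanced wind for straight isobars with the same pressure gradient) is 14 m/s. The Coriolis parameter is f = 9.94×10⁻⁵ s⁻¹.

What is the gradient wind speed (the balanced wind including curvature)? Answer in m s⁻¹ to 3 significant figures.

Around a high, pressure-gradient force acts outward with centrifugal, so Coriolis balances both:
fV = (1/ρ)|∂P/∂n| + V²/R  →  V² − fR·V + fR·V_g = 0
With fR = 9.94×10⁻⁵ × 1348×10³ m = 134 m/s:
V = [fR − √((fR)² − 4 fR V_g)]/2 = [134 − √(134² − 4×134×14)]/2 = 15.9 m/s
Supergeostrophic (V > V_g = 14 m/s), as expected around a high.

15.9 m s⁻¹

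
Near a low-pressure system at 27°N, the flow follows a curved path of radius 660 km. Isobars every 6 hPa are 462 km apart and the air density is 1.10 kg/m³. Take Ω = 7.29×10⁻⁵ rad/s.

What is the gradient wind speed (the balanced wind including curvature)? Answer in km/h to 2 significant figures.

49 km/h

Coriolis parameter at 27°N:
f = 2Ω sin φ = 2 × 7.29×10⁻⁵ × sin 27° = 6.62×10⁻⁵ s⁻¹
Pressure gradient: |∂P/∂n| = 600 Pa / 462000 m = 1.30×10⁻³ Pa/m
Geostrophic speed: V_g = |∂P/∂n|/(fρ) = 1.30×10⁻³/(6.62×10⁻⁵ × 1.10) = 17.8 m/s
Around a low, centrifugal force acts outward with Coriolis, so pressure-gradient force balances both:
(1/ρ)|∂P/∂n| = fV + V²/R  →  V² + fR·V − fR·V_g = 0
With fR = 6.62×10⁻⁵ × 660×10³ m = 43.7 m/s:
V = [−fR + √((fR)² + 4 fR V_g)]/2 = [−43.7 + √(43.7² + 4×43.7×17.8)]/2 = 13.6 m/s
Subgeostrophic (V < V_g = 17.8 m/s), as expected around a low.
Converting: 13.6 m/s × 3.6 = 49 km/h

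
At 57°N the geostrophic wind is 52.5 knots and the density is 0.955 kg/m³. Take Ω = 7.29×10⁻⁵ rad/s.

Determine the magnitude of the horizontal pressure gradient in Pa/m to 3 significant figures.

Coriolis parameter at 57°N:
f = 2Ω sin φ = 2 × 7.29×10⁻⁵ × sin 57° = 1.22×10⁻⁴ s⁻¹
Wind speed in SI: 52.5 knots = 27.0 m/s
Geostrophic balance rearranged: |∂P/∂n| = f ρ V_g
|∂P/∂n| = 1.22×10⁻⁴ × 0.955 × 27.0 = 3.15×10⁻³ Pa/m

3.15×10⁻³ Pa/m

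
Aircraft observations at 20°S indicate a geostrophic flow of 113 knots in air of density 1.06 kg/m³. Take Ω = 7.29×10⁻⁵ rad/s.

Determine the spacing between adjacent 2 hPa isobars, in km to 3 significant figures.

Coriolis parameter at 20°S:
f = 2Ω sin φ = 2 × 7.29×10⁻⁵ × sin 20° = 4.99×10⁻⁵ s⁻¹
Wind speed in SI: 113 knots = 58.1 m/s
Geostrophic balance rearranged: |∂P/∂n| = f ρ V_g
|∂P/∂n| = 4.99×10⁻⁵ × 1.06 × 58.1 = 3.07×10⁻³ Pa/m
Isobar spacing: Δn = ΔP/|∂P/∂n| = 200 Pa / 3.07×10⁻³ Pa/m = 65088 m ≈ 65.1 km

65.1 km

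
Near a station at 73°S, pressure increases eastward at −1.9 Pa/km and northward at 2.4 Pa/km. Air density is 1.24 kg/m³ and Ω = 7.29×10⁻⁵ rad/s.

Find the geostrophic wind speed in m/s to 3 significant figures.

17.7 m/s

Coriolis parameter at 73°S:
f = 2Ω sin φ = 2 × 7.29×10⁻⁵ × sin 73° = 1.39×10⁻⁴ s⁻¹
In the Southern Hemisphere f is negative: f = −1.39×10⁻⁴ s⁻¹.
Component geostrophic relations (x east, y north):
u_g = −(1/(fρ)) ∂P/∂y,  v_g = (1/(fρ)) ∂P/∂x
u_g = −(2.4×10⁻³)/(−1.39×10⁻⁴ × 1.24) = 13.9 m/s;  v_g = (−1.9×10⁻³)/(−1.39×10⁻⁴ × 1.24) = 11.0 m/s
|V_g| = √(u_g² + v_g²) = 17.7 m/s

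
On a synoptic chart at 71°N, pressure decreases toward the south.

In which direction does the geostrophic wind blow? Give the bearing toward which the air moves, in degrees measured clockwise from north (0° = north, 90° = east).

The pressure-gradient force points toward the south (bearing 180°).
Geostrophic balance: in the Northern Hemisphere the Coriolis force deflects motion to the right, so the geostrophic wind blows 90° to the right of the pressure-gradient force (low pressure on the left).
Rotating 180° by 90° clockwise gives 270° — the wind blows toward the west.

270°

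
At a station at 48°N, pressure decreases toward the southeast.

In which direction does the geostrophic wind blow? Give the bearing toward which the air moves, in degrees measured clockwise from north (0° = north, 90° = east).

225°

The pressure-gradient force points toward the southeast (bearing 135°).
Geostrophic balance: in the Northern Hemisphere the Coriolis force deflects motion to the right, so the geostrophic wind blows 90° to the right of the pressure-gradient force (low pressure on the left).
Rotating 135° by 90° clockwise gives 225° — the wind blows toward the southwest.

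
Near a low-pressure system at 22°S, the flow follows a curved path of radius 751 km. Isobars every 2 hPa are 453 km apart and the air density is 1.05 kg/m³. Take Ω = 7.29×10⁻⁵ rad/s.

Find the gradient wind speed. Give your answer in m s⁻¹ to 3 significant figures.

Coriolis parameter at 22°S:
f = 2Ω sin φ = 2 × 7.29×10⁻⁵ × sin 22° = 5.46×10⁻⁵ s⁻¹
Pressure gradient: |∂P/∂n| = 200 Pa / 453000 m = 4.42×10⁻⁴ Pa/m
Geostrophic speed: V_g = |∂P/∂n|/(fρ) = 4.42×10⁻⁴/(5.46×10⁻⁵ × 1.05) = 7.70 m/s
Around a low, centrifugal force acts outward with Coriolis, so pressure-gradient force balances both:
(1/ρ)|∂P/∂n| = fV + V²/R  →  V² + fR·V − fR·V_g = 0
With fR = 5.46×10⁻⁵ × 751×10³ m = 41.0 m/s:
V = [−fR + √((fR)² + 4 fR V_g)]/2 = [−41.0 + √(41.0² + 4×41.0×7.7)]/2 = 6.63 m/s
Subgeostrophic (V < V_g = 7.7 m/s), as expected around a low.

6.63 m s⁻¹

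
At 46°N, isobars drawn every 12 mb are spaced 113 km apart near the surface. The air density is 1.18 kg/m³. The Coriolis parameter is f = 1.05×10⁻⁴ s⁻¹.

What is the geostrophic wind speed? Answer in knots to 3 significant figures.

167 knots

Pressure gradient: |∂P/∂n| = 1200 Pa / 113000 m = 1.06×10⁻² Pa/m
Geostrophic balance (pressure-gradient force = Coriolis force):
V_g = (1/(fρ)) |∂P/∂n| = 1.06×10⁻² / (1.05×10⁻⁴ × 1.18) = 85.7 m/s
Converting: 85.7 m/s × 1.944 = 167 knots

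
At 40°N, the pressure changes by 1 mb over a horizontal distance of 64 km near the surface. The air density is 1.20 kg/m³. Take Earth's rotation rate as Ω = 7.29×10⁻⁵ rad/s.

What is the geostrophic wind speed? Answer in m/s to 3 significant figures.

Coriolis parameter at 40°N:
f = 2Ω sin φ = 2 × 7.29×10⁻⁵ × sin 40° = 9.37×10⁻⁵ s⁻¹
Pressure gradient: |∂P/∂n| = 100 Pa / 64000 m = 1.56×10⁻³ Pa/m
Geostrophic balance (pressure-gradient force = Coriolis force):
V_g = (1/(fρ)) |∂P/∂n| = 1.56×10⁻³ / (9.37×10⁻⁵ × 1.20) = 13.9 m/s

13.9 m/s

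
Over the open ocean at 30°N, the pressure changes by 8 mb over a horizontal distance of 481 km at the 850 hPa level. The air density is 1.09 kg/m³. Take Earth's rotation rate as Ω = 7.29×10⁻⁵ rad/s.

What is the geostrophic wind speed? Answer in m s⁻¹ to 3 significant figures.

20.9 m s⁻¹

Coriolis parameter at 30°N:
f = 2Ω sin φ = 2 × 7.29×10⁻⁵ × sin 30° = 7.29×10⁻⁵ s⁻¹
Pressure gradient: |∂P/∂n| = 800 Pa / 481000 m = 1.66×10⁻³ Pa/m
Geostrophic balance (pressure-gradient force = Coriolis force):
V_g = (1/(fρ)) |∂P/∂n| = 1.66×10⁻³ / (7.29×10⁻⁵ × 1.09) = 20.9 m/s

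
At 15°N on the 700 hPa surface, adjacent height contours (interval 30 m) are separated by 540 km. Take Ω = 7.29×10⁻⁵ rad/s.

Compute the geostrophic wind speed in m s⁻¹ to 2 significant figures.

14 m s⁻¹

Coriolis parameter at 15°N:
f = 2Ω sin φ = 2 × 7.29×10⁻⁵ × sin 15° = 3.77×10⁻⁵ s⁻¹
Height gradient: |∂Z/∂n| = 30 m / 540000 m = 5.56×10⁻⁵
On a pressure surface, geostrophic balance gives V_g = (g/f)|∂Z/∂n|:
V_g = 9.81 × 5.56×10⁻⁵ / 3.77×10⁻⁵ = 14.4 m/s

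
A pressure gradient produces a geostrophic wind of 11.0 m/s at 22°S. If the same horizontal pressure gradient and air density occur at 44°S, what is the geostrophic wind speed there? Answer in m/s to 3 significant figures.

With the same pressure gradient and density, V_g ∝ 1/f ∝ 1/sin φ.
V₂ = V₁ · sin φ₁ / sin φ₂ = 11.0 × sin 22° / sin 44°
V₂ = 11.0 × 0.3746/0.6947 = 5.93 m/s

5.93 m/s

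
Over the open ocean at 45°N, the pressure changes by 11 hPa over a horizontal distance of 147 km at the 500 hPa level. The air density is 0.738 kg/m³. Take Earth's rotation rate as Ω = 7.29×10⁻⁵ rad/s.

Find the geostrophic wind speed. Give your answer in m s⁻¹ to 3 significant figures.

Coriolis parameter at 45°N:
f = 2Ω sin φ = 2 × 7.29×10⁻⁵ × sin 45° = 1.03×10⁻⁴ s⁻¹
Pressure gradient: |∂P/∂n| = 1100 Pa / 147000 m = 7.48×10⁻³ Pa/m
Geostrophic balance (pressure-gradient force = Coriolis force):
V_g = (1/(fρ)) |∂P/∂n| = 7.48×10⁻³ / (1.03×10⁻⁴ × 0.738) = 98.4 m/s

98.4 m s⁻¹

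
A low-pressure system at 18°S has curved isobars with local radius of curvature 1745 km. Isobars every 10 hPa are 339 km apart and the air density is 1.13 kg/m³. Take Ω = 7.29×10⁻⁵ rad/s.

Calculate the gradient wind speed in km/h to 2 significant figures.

140 km/h

Coriolis parameter at 18°S:
f = 2Ω sin φ = 2 × 7.29×10⁻⁵ × sin 18° = 4.51×10⁻⁵ s⁻¹
Pressure gradient: |∂P/∂n| = 1000 Pa / 339000 m = 2.95×10⁻³ Pa/m
Geostrophic speed: V_g = |∂P/∂n|/(fρ) = 2.95×10⁻³/(4.51×10⁻⁵ × 1.13) = 57.9 m/s
Around a low, centrifugal force acts outward with Coriolis, so pressure-gradient force balances both:
(1/ρ)|∂P/∂n| = fV + V²/R  →  V² + fR·V − fR·V_g = 0
With fR = 4.51×10⁻⁵ × 1745×10³ m = 78.6 m/s:
V = [−fR + √((fR)² + 4 fR V_g)]/2 = [−78.6 + √(78.6² + 4×78.6×57.9)]/2 = 38.8 m/s
Subgeostrophic (V < V_g = 57.9 m/s), as expected around a low.
Converting: 38.8 m/s × 3.6 = 140 km/h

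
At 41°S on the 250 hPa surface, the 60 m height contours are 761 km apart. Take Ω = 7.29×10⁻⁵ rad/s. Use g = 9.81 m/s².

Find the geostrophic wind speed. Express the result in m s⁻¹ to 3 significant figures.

8.09 m s⁻¹

Coriolis parameter at 41°S:
f = 2Ω sin φ = 2 × 7.29×10⁻⁵ × sin 41° = 9.57×10⁻⁵ s⁻¹
Height gradient: |∂Z/∂n| = 60 m / 761000 m = 7.88×10⁻⁵
On a pressure surface, geostrophic balance gives V_g = (g/f)|∂Z/∂n|:
V_g = 9.81 × 7.88×10⁻⁵ / 9.57×10⁻⁵ = 8.09 m/s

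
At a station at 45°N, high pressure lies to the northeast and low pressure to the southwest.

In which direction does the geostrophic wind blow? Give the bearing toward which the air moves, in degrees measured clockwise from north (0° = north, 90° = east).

The pressure-gradient force points toward the southwest (bearing 225°).
Geostrophic balance: in the Northern Hemisphere the Coriolis force deflects motion to the right, so the geostrophic wind blows 90° to the right of the pressure-gradient force (low pressure on the left).
Rotating 225° by 90° clockwise gives 315° — the wind blows toward the northwest.

315°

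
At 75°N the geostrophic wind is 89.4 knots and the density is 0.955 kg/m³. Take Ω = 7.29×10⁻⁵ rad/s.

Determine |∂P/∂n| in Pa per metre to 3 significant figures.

6.19×10⁻³ Pa/m

Coriolis parameter at 75°N:
f = 2Ω sin φ = 2 × 7.29×10⁻⁵ × sin 75° = 1.41×10⁻⁴ s⁻¹
Wind speed in SI: 89.4 knots = 46.0 m/s
Geostrophic balance rearranged: |∂P/∂n| = f ρ V_g
|∂P/∂n| = 1.41×10⁻⁴ × 0.955 × 46.0 = 6.19×10⁻³ Pa/m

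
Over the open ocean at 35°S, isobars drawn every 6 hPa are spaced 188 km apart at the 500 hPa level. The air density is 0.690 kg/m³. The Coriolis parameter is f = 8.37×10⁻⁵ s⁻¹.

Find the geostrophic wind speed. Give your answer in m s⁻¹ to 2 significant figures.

55 m s⁻¹

Pressure gradient: |∂P/∂n| = 600 Pa / 188000 m = 3.19×10⁻³ Pa/m
Geostrophic balance (pressure-gradient force = Coriolis force):
V_g = (1/(fρ)) |∂P/∂n| = 3.19×10⁻³ / (8.37×10⁻⁵ × 0.690) = 55.3 m/s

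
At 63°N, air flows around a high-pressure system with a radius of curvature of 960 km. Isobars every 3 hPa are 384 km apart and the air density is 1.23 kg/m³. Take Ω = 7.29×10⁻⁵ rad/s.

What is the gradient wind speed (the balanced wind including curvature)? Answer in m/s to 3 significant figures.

5.10 m/s

Coriolis parameter at 63°N:
f = 2Ω sin φ = 2 × 7.29×10⁻⁵ × sin 63° = 1.30×10⁻⁴ s⁻¹
Pressure gradient: |∂P/∂n| = 300 Pa / 384000 m = 7.81×10⁻⁴ Pa/m
Geostrophic speed: V_g = |∂P/∂n|/(fρ) = 7.81×10⁻⁴/(1.30×10⁻⁴ × 1.23) = 4.89 m/s
Around a high, pressure-gradient force acts outward with centrifugal, so Coriolis balances both:
fV = (1/ρ)|∂P/∂n| + V²/R  →  V² − fR·V + fR·V_g = 0
With fR = 1.30×10⁻⁴ × 960×10³ m = 125 m/s:
V = [fR − √((fR)² − 4 fR V_g)]/2 = [125 − √(125² − 4×125×4.89)]/2 = 5.1 m/s
Supergeostrophic (V > V_g = 4.89 m/s), as expected around a high.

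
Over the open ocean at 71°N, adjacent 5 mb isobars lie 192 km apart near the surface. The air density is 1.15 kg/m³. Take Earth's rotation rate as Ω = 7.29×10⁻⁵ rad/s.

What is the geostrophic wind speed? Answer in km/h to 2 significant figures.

Coriolis parameter at 71°N:
f = 2Ω sin φ = 2 × 7.29×10⁻⁵ × sin 71° = 1.38×10⁻⁴ s⁻¹
Pressure gradient: |∂P/∂n| = 500 Pa / 192000 m = 2.60×10⁻³ Pa/m
Geostrophic balance (pressure-gradient force = Coriolis force):
V_g = (1/(fρ)) |∂P/∂n| = 2.60×10⁻³ / (1.38×10⁻⁴ × 1.15) = 16.4 m/s
Converting: 16.4 m/s × 3.6 = 59 km/h

59 km/h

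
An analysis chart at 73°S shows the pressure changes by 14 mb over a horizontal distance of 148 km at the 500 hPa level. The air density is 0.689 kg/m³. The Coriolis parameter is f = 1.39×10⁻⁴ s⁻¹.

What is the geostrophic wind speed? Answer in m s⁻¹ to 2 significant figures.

99 m s⁻¹

Pressure gradient: |∂P/∂n| = 1400 Pa / 148000 m = 9.46×10⁻³ Pa/m
Geostrophic balance (pressure-gradient force = Coriolis force):
V_g = (1/(fρ)) |∂P/∂n| = 9.46×10⁻³ / (1.39×10⁻⁴ × 0.689) = 98.8 m/s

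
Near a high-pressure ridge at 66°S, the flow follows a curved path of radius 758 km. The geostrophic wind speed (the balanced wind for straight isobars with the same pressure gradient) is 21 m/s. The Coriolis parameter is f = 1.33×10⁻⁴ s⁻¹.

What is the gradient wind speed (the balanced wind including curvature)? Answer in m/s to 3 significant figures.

29.8 m/s

Around a high, pressure-gradient force acts outward with centrifugal, so Coriolis balances both:
fV = (1/ρ)|∂P/∂n| + V²/R  →  V² − fR·V + fR·V_g = 0
With fR = 1.33×10⁻⁴ × 758×10³ m = 101 m/s:
V = [fR − √((fR)² − 4 fR V_g)]/2 = [101 − √(101² − 4×101×21)]/2 = 29.8 m/s
Supergeostrophic (V > V_g = 21 m/s), as expected around a high.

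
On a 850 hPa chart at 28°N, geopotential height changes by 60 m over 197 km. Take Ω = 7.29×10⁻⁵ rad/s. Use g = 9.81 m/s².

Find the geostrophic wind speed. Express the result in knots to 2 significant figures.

Coriolis parameter at 28°N:
f = 2Ω sin φ = 2 × 7.29×10⁻⁵ × sin 28° = 6.84×10⁻⁵ s⁻¹
Height gradient: |∂Z/∂n| = 60 m / 197000 m = 3.05×10⁻⁴
On a pressure surface, geostrophic balance gives V_g = (g/f)|∂Z/∂n|:
V_g = 9.81 × 3.05×10⁻⁴ / 6.84×10⁻⁵ = 43.7 m/s
Converting: 43.7 m/s × 1.944 = 85 knots

85 knots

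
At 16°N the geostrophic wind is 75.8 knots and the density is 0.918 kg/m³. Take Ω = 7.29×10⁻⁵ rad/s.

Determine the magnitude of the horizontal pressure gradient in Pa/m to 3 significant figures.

Coriolis parameter at 16°N:
f = 2Ω sin φ = 2 × 7.29×10⁻⁵ × sin 16° = 4.02×10⁻⁵ s⁻¹
Wind speed in SI: 75.8 knots = 39.0 m/s
Geostrophic balance rearranged: |∂P/∂n| = f ρ V_g
|∂P/∂n| = 4.02×10⁻⁵ × 0.918 × 39.0 = 1.44×10⁻³ Pa/m

1.44×10⁻³ Pa/m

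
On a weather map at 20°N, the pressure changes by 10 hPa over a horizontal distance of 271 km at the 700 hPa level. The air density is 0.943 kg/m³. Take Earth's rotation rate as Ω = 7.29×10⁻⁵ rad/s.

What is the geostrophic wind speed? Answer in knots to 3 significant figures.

153 knots

Coriolis parameter at 20°N:
f = 2Ω sin φ = 2 × 7.29×10⁻⁵ × sin 20° = 4.99×10⁻⁵ s⁻¹
Pressure gradient: |∂P/∂n| = 1000 Pa / 271000 m = 3.69×10⁻³ Pa/m
Geostrophic balance (pressure-gradient force = Coriolis force):
V_g = (1/(fρ)) |∂P/∂n| = 3.69×10⁻³ / (4.99×10⁻⁵ × 0.943) = 78.5 m/s
Converting: 78.5 m/s × 1.944 = 153 knots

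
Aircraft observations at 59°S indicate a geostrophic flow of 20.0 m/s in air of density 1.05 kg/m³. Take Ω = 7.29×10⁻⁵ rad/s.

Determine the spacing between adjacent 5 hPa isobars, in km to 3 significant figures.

191 km

Coriolis parameter at 59°S:
f = 2Ω sin φ = 2 × 7.29×10⁻⁵ × sin 59° = 1.25×10⁻⁴ s⁻¹
Geostrophic balance rearranged: |∂P/∂n| = f ρ V_g
|∂P/∂n| = 1.25×10⁻⁴ × 1.05 × 20.0 = 2.62×10⁻³ Pa/m
Isobar spacing: Δn = ΔP/|∂P/∂n| = 500 Pa / 2.62×10⁻³ Pa/m = 190514 m ≈ 191 km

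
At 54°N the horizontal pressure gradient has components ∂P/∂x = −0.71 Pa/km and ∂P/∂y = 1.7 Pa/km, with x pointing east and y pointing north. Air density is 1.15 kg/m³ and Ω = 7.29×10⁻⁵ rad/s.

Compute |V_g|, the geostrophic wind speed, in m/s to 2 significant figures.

Coriolis parameter at 54°N:
f = 2Ω sin φ = 2 × 7.29×10⁻⁵ × sin 54° = 1.18×10⁻⁴ s⁻¹
Component geostrophic relations (x east, y north):
u_g = −(1/(fρ)) ∂P/∂y,  v_g = (1/(fρ)) ∂P/∂x
u_g = −(1.7×10⁻³)/(1.18×10⁻⁴ × 1.15) = −12.5 m/s;  v_g = (−0.71×10⁻³)/(1.18×10⁻⁴ × 1.15) = −5.23 m/s
|V_g| = √(u_g² + v_g²) = 13.6 m/s

14 m/s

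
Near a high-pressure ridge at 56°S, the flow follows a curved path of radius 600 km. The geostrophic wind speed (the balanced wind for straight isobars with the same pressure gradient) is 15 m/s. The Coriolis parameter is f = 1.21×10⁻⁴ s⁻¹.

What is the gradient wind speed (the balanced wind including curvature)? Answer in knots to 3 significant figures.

Around a high, pressure-gradient force acts outward with centrifugal, so Coriolis balances both:
fV = (1/ρ)|∂P/∂n| + V²/R  →  V² − fR·V + fR·V_g = 0
With fR = 1.21×10⁻⁴ × 600×10³ m = 72.6 m/s:
V = [fR − √((fR)² − 4 fR V_g)]/2 = [72.6 − √(72.6² − 4×72.6×15)]/2 = 21.2 m/s
Supergeostrophic (V > V_g = 15 m/s), as expected around a high.
Converting: 21.2 m/s × 1.944 = 41.2 knots

41.2 knots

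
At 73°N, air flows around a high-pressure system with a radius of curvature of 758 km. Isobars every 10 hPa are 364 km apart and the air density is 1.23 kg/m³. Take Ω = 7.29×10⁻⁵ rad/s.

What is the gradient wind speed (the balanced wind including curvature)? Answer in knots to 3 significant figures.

38.3 knots

Coriolis parameter at 73°N:
f = 2Ω sin φ = 2 × 7.29×10⁻⁵ × sin 73° = 1.39×10⁻⁴ s⁻¹
Pressure gradient: |∂P/∂n| = 1000 Pa / 364000 m = 2.75×10⁻³ Pa/m
Geostrophic speed: V_g = |∂P/∂n|/(fρ) = 2.75×10⁻³/(1.39×10⁻⁴ × 1.23) = 16.0 m/s
Around a high, pressure-gradient force acts outward with centrifugal, so Coriolis balances both:
fV = (1/ρ)|∂P/∂n| + V²/R  →  V² − fR·V + fR·V_g = 0
With fR = 1.39×10⁻⁴ × 758×10³ m = 106 m/s:
V = [fR − √((fR)² − 4 fR V_g)]/2 = [106 − √(106² − 4×106×16)]/2 = 19.7 m/s
Supergeostrophic (V > V_g = 16 m/s), as expected around a high.
Converting: 19.7 m/s × 1.944 = 38.3 knots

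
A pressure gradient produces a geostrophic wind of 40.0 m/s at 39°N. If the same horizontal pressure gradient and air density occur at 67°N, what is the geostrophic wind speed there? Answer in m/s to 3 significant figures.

27.3 m/s

With the same pressure gradient and density, V_g ∝ 1/f ∝ 1/sin φ.
V₂ = V₁ · sin φ₁ / sin φ₂ = 40.0 × sin 39° / sin 67°
V₂ = 40.0 × 0.6293/0.9205 = 27.3 m/s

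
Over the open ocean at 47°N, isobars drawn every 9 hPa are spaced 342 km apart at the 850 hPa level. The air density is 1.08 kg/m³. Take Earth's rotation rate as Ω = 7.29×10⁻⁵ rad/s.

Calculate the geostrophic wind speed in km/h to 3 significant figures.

82.3 km/h

Coriolis parameter at 47°N:
f = 2Ω sin φ = 2 × 7.29×10⁻⁵ × sin 47° = 1.07×10⁻⁴ s⁻¹
Pressure gradient: |∂P/∂n| = 900 Pa / 342000 m = 2.63×10⁻³ Pa/m
Geostrophic balance (pressure-gradient force = Coriolis force):
V_g = (1/(fρ)) |∂P/∂n| = 2.63×10⁻³ / (1.07×10⁻⁴ × 1.08) = 22.9 m/s
Converting: 22.9 m/s × 3.6 = 82.3 km/h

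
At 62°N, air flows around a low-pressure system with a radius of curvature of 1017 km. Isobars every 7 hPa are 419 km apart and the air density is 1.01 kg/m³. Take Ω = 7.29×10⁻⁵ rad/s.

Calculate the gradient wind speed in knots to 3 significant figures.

Coriolis parameter at 62°N:
f = 2Ω sin φ = 2 × 7.29×10⁻⁵ × sin 62° = 1.29×10⁻⁴ s⁻¹
Pressure gradient: |∂P/∂n| = 700 Pa / 419000 m = 1.67×10⁻³ Pa/m
Geostrophic speed: V_g = |∂P/∂n|/(fρ) = 1.67×10⁻³/(1.29×10⁻⁴ × 1.01) = 12.8 m/s
Around a low, centrifugal force acts outward with Coriolis, so pressure-gradient force balances both:
(1/ρ)|∂P/∂n| = fV + V²/R  →  V² + fR·V − fR·V_g = 0
With fR = 1.29×10⁻⁴ × 1017×10³ m = 131 m/s:
V = [−fR + √((fR)² + 4 fR V_g)]/2 = [−131 + √(131² + 4×131×12.8)]/2 = 11.8 m/s
Subgeostrophic (V < V_g = 12.8 m/s), as expected around a low.
Converting: 11.8 m/s × 1.944 = 22.9 knots

22.9 knots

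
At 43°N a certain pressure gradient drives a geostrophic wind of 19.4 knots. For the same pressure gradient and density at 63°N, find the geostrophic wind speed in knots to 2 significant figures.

With the same pressure gradient and density, V_g ∝ 1/f ∝ 1/sin φ.
V₂ = V₁ · sin φ₁ / sin φ₂ = 19.4 × sin 43° / sin 63°
V₂ = 19.4 × 0.6820/0.8910 = 15 knots

15 knots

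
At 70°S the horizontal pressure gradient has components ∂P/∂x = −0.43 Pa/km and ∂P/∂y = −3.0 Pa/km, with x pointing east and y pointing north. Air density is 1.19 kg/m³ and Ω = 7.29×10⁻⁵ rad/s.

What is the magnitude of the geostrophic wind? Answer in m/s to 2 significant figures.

Coriolis parameter at 70°S:
f = 2Ω sin φ = 2 × 7.29×10⁻⁵ × sin 70° = 1.37×10⁻⁴ s⁻¹
In the Southern Hemisphere f is negative: f = −1.37×10⁻⁴ s⁻¹.
Component geostrophic relations (x east, y north):
u_g = −(1/(fρ)) ∂P/∂y,  v_g = (1/(fρ)) ∂P/∂x
u_g = −(−3.0×10⁻³)/(−1.37×10⁻⁴ × 1.19) = −18.4 m/s;  v_g = (−0.43×10⁻³)/(−1.37×10⁻⁴ × 1.19) = 2.64 m/s
|V_g| = √(u_g² + v_g²) = 18.6 m/s

19 m/s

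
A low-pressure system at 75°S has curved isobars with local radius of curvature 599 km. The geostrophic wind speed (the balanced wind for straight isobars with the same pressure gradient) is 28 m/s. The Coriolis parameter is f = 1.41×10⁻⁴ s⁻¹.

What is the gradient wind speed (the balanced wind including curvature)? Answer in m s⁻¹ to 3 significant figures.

Around a low, centrifugal force acts outward with Coriolis, so pressure-gradient force balances both:
(1/ρ)|∂P/∂n| = fV + V²/R  →  V² + fR·V − fR·V_g = 0
With fR = 1.41×10⁻⁴ × 599×10³ m = 84.5 m/s:
V = [−fR + √((fR)² + 4 fR V_g)]/2 = [−84.5 + √(84.5² + 4×84.5×28)]/2 = 22.2 m/s
Subgeostrophic (V < V_g = 28 m/s), as expected around a low.

22.2 m s⁻¹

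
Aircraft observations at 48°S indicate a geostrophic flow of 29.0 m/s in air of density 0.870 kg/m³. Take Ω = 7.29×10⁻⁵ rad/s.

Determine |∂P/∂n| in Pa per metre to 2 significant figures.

2.7×10⁻³ Pa/m

Coriolis parameter at 48°S:
f = 2Ω sin φ = 2 × 7.29×10⁻⁵ × sin 48° = 1.08×10⁻⁴ s⁻¹
Geostrophic balance rearranged: |∂P/∂n| = f ρ V_g
|∂P/∂n| = 1.08×10⁻⁴ × 0.870 × 29.0 = 2.73×10⁻³ Pa/m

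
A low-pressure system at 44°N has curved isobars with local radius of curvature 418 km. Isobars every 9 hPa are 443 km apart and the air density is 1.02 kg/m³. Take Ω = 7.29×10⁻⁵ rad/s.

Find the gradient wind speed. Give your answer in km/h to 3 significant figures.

52.6 km/h

Coriolis parameter at 44°N:
f = 2Ω sin φ = 2 × 7.29×10⁻⁵ × sin 44° = 1.01×10⁻⁴ s⁻¹
Pressure gradient: |∂P/∂n| = 900 Pa / 443000 m = 2.03×10⁻³ Pa/m
Geostrophic speed: V_g = |∂P/∂n|/(fρ) = 2.03×10⁻³/(1.01×10⁻⁴ × 1.02) = 19.7 m/s
Around a low, centrifugal force acts outward with Coriolis, so pressure-gradient force balances both:
(1/ρ)|∂P/∂n| = fV + V²/R  →  V² + fR·V − fR·V_g = 0
With fR = 1.01×10⁻⁴ × 418×10³ m = 42.3 m/s:
V = [−fR + √((fR)² + 4 fR V_g)]/2 = [−42.3 + √(42.3² + 4×42.3×19.7)]/2 = 14.6 m/s
Subgeostrophic (V < V_g = 19.7 m/s), as expected around a low.
Converting: 14.6 m/s × 3.6 = 52.6 km/h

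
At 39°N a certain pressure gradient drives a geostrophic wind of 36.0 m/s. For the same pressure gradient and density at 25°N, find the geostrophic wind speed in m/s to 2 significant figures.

With the same pressure gradient and density, V_g ∝ 1/f ∝ 1/sin φ.
V₂ = V₁ · sin φ₁ / sin φ₂ = 36.0 × sin 39° / sin 25°
V₂ = 36.0 × 0.6293/0.4226 = 54 m/s

54 m/s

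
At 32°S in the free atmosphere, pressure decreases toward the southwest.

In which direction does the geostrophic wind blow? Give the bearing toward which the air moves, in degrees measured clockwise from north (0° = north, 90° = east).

The pressure-gradient force points toward the southwest (bearing 225°).
Geostrophic balance: in the Southern Hemisphere the Coriolis force deflects motion to the left, so the geostrophic wind blows 90° to the left of the pressure-gradient force (low pressure on the right).
Rotating 225° by 90° counterclockwise gives 135° — the wind blows toward the southeast.

135°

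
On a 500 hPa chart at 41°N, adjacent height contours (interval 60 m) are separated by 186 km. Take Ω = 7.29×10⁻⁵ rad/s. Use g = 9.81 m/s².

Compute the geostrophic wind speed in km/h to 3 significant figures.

119 km/h

Coriolis parameter at 41°N:
f = 2Ω sin φ = 2 × 7.29×10⁻⁵ × sin 41° = 9.57×10⁻⁵ s⁻¹
Height gradient: |∂Z/∂n| = 60 m / 186000 m = 3.23×10⁻⁴
On a pressure surface, geostrophic balance gives V_g = (g/f)|∂Z/∂n|:
V_g = 9.81 × 3.23×10⁻⁴ / 9.57×10⁻⁵ = 33.1 m/s
Converting: 33.1 m/s × 3.6 = 119 km/h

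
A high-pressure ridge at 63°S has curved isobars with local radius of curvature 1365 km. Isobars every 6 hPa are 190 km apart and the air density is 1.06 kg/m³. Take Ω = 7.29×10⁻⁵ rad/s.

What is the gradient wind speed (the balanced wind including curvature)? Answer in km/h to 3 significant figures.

Coriolis parameter at 63°S:
f = 2Ω sin φ = 2 × 7.29×10⁻⁵ × sin 63° = 1.30×10⁻⁴ s⁻¹
Pressure gradient: |∂P/∂n| = 600 Pa / 190000 m = 3.16×10⁻³ Pa/m
Geostrophic speed: V_g = |∂P/∂n|/(fρ) = 3.16×10⁻³/(1.30×10⁻⁴ × 1.06) = 22.9 m/s
Around a high, pressure-gradient force acts outward with centrifugal, so Coriolis balances both:
fV = (1/ρ)|∂P/∂n| + V²/R  →  V² − fR·V + fR·V_g = 0
With fR = 1.30×10⁻⁴ × 1365×10³ m = 177 m/s:
V = [fR − √((fR)² − 4 fR V_g)]/2 = [177 − √(177² − 4×177×22.9)]/2 = 27.1 m/s
Supergeostrophic (V > V_g = 22.9 m/s), as expected around a high.
Converting: 27.1 m/s × 3.6 = 97.4 km/h

97.4 km/h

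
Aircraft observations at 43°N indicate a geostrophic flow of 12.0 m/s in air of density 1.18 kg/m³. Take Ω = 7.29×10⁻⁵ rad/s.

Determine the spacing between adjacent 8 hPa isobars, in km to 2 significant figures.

Coriolis parameter at 43°N:
f = 2Ω sin φ = 2 × 7.29×10⁻⁵ × sin 43° = 9.94×10⁻⁵ s⁻¹
Geostrophic balance rearranged: |∂P/∂n| = f ρ V_g
|∂P/∂n| = 9.94×10⁻⁵ × 1.18 × 12.0 = 1.41×10⁻³ Pa/m
Isobar spacing: Δn = ΔP/|∂P/∂n| = 800 Pa / 1.41×10⁻³ Pa/m = 568180 m ≈ 570 km

570 km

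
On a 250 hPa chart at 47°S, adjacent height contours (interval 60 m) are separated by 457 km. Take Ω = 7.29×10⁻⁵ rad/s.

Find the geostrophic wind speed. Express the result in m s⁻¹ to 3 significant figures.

Coriolis parameter at 47°S:
f = 2Ω sin φ = 2 × 7.29×10⁻⁵ × sin 47° = 1.07×10⁻⁴ s⁻¹
Height gradient: |∂Z/∂n| = 60 m / 457000 m = 1.31×10⁻⁴
On a pressure surface, geostrophic balance gives V_g = (g/f)|∂Z/∂n|:
V_g = 9.81 × 1.31×10⁻⁴ / 1.07×10⁻⁴ = 12.1 m/s

12.1 m s⁻¹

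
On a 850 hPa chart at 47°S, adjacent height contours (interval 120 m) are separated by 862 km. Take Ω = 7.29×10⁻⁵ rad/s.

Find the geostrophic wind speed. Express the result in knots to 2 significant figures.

Coriolis parameter at 47°S:
f = 2Ω sin φ = 2 × 7.29×10⁻⁵ × sin 47° = 1.07×10⁻⁴ s⁻¹
Height gradient: |∂Z/∂n| = 120 m / 862000 m = 1.39×10⁻⁴
On a pressure surface, geostrophic balance gives V_g = (g/f)|∂Z/∂n|:
V_g = 9.81 × 1.39×10⁻⁴ / 1.07×10⁻⁴ = 12.8 m/s
Converting: 12.8 m/s × 1.944 = 25 knots

25 knots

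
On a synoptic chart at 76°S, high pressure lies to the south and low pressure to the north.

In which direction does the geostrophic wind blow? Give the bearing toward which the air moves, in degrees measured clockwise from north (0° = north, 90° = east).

270°

The pressure-gradient force points toward the north (bearing 000°).
Geostrophic balance: in the Southern Hemisphere the Coriolis force deflects motion to the left, so the geostrophic wind blows 90° to the left of the pressure-gradient force (low pressure on the right).
Rotating 000° by 90° counterclockwise gives 270° — the wind blows toward the west.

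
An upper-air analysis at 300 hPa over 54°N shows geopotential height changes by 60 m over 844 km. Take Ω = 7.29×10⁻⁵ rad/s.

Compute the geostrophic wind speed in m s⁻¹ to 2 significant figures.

Coriolis parameter at 54°N:
f = 2Ω sin φ = 2 × 7.29×10⁻⁵ × sin 54° = 1.18×10⁻⁴ s⁻¹
Height gradient: |∂Z/∂n| = 60 m / 844000 m = 7.11×10⁻⁵
On a pressure surface, geostrophic balance gives V_g = (g/f)|∂Z/∂n|:
V_g = 9.81 × 7.11×10⁻⁵ / 1.18×10⁻⁴ = 5.91 m/s

5.9 m s⁻¹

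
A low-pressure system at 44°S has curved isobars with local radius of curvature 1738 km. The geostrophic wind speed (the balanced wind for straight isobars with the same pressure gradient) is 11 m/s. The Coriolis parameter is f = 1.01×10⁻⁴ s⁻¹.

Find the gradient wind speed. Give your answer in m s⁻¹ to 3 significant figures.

10.4 m s⁻¹

Around a low, centrifugal force acts outward with Coriolis, so pressure-gradient force balances both:
(1/ρ)|∂P/∂n| = fV + V²/R  →  V² + fR·V − fR·V_g = 0
With fR = 1.01×10⁻⁴ × 1738×10³ m = 176 m/s:
V = [−fR + √((fR)² + 4 fR V_g)]/2 = [−176 + √(176² + 4×176×11)]/2 = 10.4 m/s
Subgeostrophic (V < V_g = 11 m/s), as expected around a low.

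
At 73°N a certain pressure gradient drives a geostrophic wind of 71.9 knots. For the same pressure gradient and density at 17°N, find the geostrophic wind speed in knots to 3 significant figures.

With the same pressure gradient and density, V_g ∝ 1/f ∝ 1/sin φ.
V₂ = V₁ · sin φ₁ / sin φ₂ = 71.9 × sin 73° / sin 17°
V₂ = 71.9 × 0.9563/0.2924 = 235 knots

235 knots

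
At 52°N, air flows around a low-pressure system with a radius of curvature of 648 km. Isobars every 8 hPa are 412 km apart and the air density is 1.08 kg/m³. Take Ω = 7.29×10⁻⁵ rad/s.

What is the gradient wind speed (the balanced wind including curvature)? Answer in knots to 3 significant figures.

25.8 knots

Coriolis parameter at 52°N:
f = 2Ω sin φ = 2 × 7.29×10⁻⁵ × sin 52° = 1.15×10⁻⁴ s⁻¹
Pressure gradient: |∂P/∂n| = 800 Pa / 412000 m = 1.94×10⁻³ Pa/m
Geostrophic speed: V_g = |∂P/∂n|/(fρ) = 1.94×10⁻³/(1.15×10⁻⁴ × 1.08) = 15.6 m/s
Around a low, centrifugal force acts outward with Coriolis, so pressure-gradient force balances both:
(1/ρ)|∂P/∂n| = fV + V²/R  →  V² + fR·V − fR·V_g = 0
With fR = 1.15×10⁻⁴ × 648×10³ m = 74.4 m/s:
V = [−fR + √((fR)² + 4 fR V_g)]/2 = [−74.4 + √(74.4² + 4×74.4×15.6)]/2 = 13.3 m/s
Subgeostrophic (V < V_g = 15.6 m/s), as expected around a low.
Converting: 13.3 m/s × 1.944 = 25.8 knots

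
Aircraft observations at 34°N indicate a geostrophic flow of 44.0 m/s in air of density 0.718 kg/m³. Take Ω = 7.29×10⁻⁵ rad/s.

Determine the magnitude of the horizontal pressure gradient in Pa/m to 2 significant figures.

2.6×10⁻³ Pa/m

Coriolis parameter at 34°N:
f = 2Ω sin φ = 2 × 7.29×10⁻⁵ × sin 34° = 8.15×10⁻⁵ s⁻¹
Geostrophic balance rearranged: |∂P/∂n| = f ρ V_g
|∂P/∂n| = 8.15×10⁻⁵ × 0.718 × 44.0 = 2.58×10⁻³ Pa/m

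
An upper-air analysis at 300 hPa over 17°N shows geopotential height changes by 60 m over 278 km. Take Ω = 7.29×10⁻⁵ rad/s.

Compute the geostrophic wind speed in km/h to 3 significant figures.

Coriolis parameter at 17°N:
f = 2Ω sin φ = 2 × 7.29×10⁻⁵ × sin 17° = 4.26×10⁻⁵ s⁻¹
Height gradient: |∂Z/∂n| = 60 m / 278000 m = 2.16×10⁻⁴
On a pressure surface, geostrophic balance gives V_g = (g/f)|∂Z/∂n|:
V_g = 9.81 × 2.16×10⁻⁴ / 4.26×10⁻⁵ = 49.7 m/s
Converting: 49.7 m/s × 3.6 = 179 km/h

179 km/h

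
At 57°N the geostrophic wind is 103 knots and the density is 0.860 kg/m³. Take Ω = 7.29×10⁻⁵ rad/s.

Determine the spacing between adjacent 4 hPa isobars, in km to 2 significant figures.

Coriolis parameter at 57°N:
f = 2Ω sin φ = 2 × 7.29×10⁻⁵ × sin 57° = 1.22×10⁻⁴ s⁻¹
Wind speed in SI: 103 knots = 53.0 m/s
Geostrophic balance rearranged: |∂P/∂n| = f ρ V_g
|∂P/∂n| = 1.22×10⁻⁴ × 0.860 × 53.0 = 5.57×10⁻³ Pa/m
Isobar spacing: Δn = ΔP/|∂P/∂n| = 400 Pa / 5.57×10⁻³ Pa/m = 71786 m ≈ 72 km

72 km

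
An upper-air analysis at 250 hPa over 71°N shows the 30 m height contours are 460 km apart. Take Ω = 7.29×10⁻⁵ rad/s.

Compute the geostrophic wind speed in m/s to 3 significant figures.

4.64 m/s

Coriolis parameter at 71°N:
f = 2Ω sin φ = 2 × 7.29×10⁻⁵ × sin 71° = 1.38×10⁻⁴ s⁻¹
Height gradient: |∂Z/∂n| = 30 m / 460000 m = 6.52×10⁻⁵
On a pressure surface, geostrophic balance gives V_g = (g/f)|∂Z/∂n|:
V_g = 9.81 × 6.52×10⁻⁵ / 1.38×10⁻⁴ = 4.64 m/s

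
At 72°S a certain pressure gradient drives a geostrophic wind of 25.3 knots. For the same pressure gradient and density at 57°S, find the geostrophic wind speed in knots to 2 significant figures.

With the same pressure gradient and density, V_g ∝ 1/f ∝ 1/sin φ.
V₂ = V₁ · sin φ₁ / sin φ₂ = 25.3 × sin 72° / sin 57°
V₂ = 25.3 × 0.9511/0.8387 = 29 knots

29 knots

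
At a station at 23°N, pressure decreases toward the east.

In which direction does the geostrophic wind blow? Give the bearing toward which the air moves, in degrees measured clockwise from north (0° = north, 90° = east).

180°

The pressure-gradient force points toward the east (bearing 090°).
Geostrophic balance: in the Northern Hemisphere the Coriolis force deflects motion to the right, so the geostrophic wind blows 90° to the right of the pressure-gradient force (low pressure on the left).
Rotating 090° by 90° clockwise gives 180° — the wind blows toward the south.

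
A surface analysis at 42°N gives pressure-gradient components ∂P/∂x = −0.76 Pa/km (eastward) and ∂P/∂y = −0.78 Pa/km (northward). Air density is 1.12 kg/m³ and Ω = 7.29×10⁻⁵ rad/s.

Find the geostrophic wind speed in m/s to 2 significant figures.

Coriolis parameter at 42°N:
f = 2Ω sin φ = 2 × 7.29×10⁻⁵ × sin 42° = 9.76×10⁻⁵ s⁻¹
Component geostrophic relations (x east, y north):
u_g = −(1/(fρ)) ∂P/∂y,  v_g = (1/(fρ)) ∂P/∂x
u_g = −(−0.78×10⁻³)/(9.76×10⁻⁵ × 1.12) = 7.14 m/s;  v_g = (−0.76×10⁻³)/(9.76×10⁻⁵ × 1.12) = −6.96 m/s
|V_g| = √(u_g² + v_g²) = 9.97 m/s

10.0 m/s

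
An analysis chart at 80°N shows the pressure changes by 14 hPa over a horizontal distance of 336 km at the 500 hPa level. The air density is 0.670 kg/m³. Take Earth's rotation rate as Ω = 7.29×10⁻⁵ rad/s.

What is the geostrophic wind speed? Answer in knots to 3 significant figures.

Coriolis parameter at 80°N:
f = 2Ω sin φ = 2 × 7.29×10⁻⁵ × sin 80° = 1.44×10⁻⁴ s⁻¹
Pressure gradient: |∂P/∂n| = 1400 Pa / 336000 m = 4.17×10⁻³ Pa/m
Geostrophic balance (pressure-gradient force = Coriolis force):
V_g = (1/(fρ)) |∂P/∂n| = 4.17×10⁻³ / (1.44×10⁻⁴ × 0.670) = 43.3 m/s
Converting: 43.3 m/s × 1.944 = 84.2 knots

84.2 knots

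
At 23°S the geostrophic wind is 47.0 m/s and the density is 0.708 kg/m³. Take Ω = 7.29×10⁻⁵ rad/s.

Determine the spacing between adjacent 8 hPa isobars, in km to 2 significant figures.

420 km

Coriolis parameter at 23°S:
f = 2Ω sin φ = 2 × 7.29×10⁻⁵ × sin 23° = 5.70×10⁻⁵ s⁻¹
Geostrophic balance rearranged: |∂P/∂n| = f ρ V_g
|∂P/∂n| = 5.70×10⁻⁵ × 0.708 × 47.0 = 1.90×10⁻³ Pa/m
Isobar spacing: Δn = ΔP/|∂P/∂n| = 800 Pa / 1.90×10⁻³ Pa/m = 422011 m ≈ 420 km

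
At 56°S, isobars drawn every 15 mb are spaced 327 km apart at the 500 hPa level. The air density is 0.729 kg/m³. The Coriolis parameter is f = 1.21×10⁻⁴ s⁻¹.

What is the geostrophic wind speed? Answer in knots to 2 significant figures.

100 knots

Pressure gradient: |∂P/∂n| = 1500 Pa / 327000 m = 4.59×10⁻³ Pa/m
Geostrophic balance (pressure-gradient force = Coriolis force):
V_g = (1/(fρ)) |∂P/∂n| = 4.59×10⁻³ / (1.21×10⁻⁴ × 0.729) = 52.0 m/s
Converting: 52.0 m/s × 1.944 = 100 knots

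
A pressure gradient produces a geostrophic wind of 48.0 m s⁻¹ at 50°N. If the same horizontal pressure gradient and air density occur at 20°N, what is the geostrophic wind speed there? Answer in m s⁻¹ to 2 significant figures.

With the same pressure gradient and density, V_g ∝ 1/f ∝ 1/sin φ.
V₂ = V₁ · sin φ₁ / sin φ₂ = 48.0 × sin 50° / sin 20°
V₂ = 48.0 × 0.7660/0.3420 = 110 m s⁻¹

110 m s⁻¹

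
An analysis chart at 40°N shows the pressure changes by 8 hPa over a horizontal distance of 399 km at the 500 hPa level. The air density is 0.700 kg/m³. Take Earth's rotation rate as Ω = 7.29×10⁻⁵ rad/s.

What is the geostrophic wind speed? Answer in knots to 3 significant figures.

59.4 knots

Coriolis parameter at 40°N:
f = 2Ω sin φ = 2 × 7.29×10⁻⁵ × sin 40° = 9.37×10⁻⁵ s⁻¹
Pressure gradient: |∂P/∂n| = 800 Pa / 399000 m = 2.01×10⁻³ Pa/m
Geostrophic balance (pressure-gradient force = Coriolis force):
V_g = (1/(fρ)) |∂P/∂n| = 2.01×10⁻³ / (9.37×10⁻⁵ × 0.700) = 30.6 m/s
Converting: 30.6 m/s × 1.944 = 59.4 knots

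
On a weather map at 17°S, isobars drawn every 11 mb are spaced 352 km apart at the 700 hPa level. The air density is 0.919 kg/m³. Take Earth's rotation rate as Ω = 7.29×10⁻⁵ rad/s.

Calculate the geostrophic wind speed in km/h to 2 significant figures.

Coriolis parameter at 17°S:
f = 2Ω sin φ = 2 × 7.29×10⁻⁵ × sin 17° = 4.26×10⁻⁵ s⁻¹
Pressure gradient: |∂P/∂n| = 1100 Pa / 352000 m = 3.12×10⁻³ Pa/m
Geostrophic balance (pressure-gradient force = Coriolis force):
V_g = (1/(fρ)) |∂P/∂n| = 3.12×10⁻³ / (4.26×10⁻⁵ × 0.919) = 79.8 m/s
Converting: 79.8 m/s × 3.6 = 290 km/h

290 km/h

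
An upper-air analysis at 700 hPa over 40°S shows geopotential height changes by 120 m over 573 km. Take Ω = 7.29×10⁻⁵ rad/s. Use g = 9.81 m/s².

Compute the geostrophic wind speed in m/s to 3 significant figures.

21.9 m/s

Coriolis parameter at 40°S:
f = 2Ω sin φ = 2 × 7.29×10⁻⁵ × sin 40° = 9.37×10⁻⁵ s⁻¹
Height gradient: |∂Z/∂n| = 120 m / 573000 m = 2.09×10⁻⁴
On a pressure surface, geostrophic balance gives V_g = (g/f)|∂Z/∂n|:
V_g = 9.81 × 2.09×10⁻⁴ / 9.37×10⁻⁵ = 21.9 m/s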